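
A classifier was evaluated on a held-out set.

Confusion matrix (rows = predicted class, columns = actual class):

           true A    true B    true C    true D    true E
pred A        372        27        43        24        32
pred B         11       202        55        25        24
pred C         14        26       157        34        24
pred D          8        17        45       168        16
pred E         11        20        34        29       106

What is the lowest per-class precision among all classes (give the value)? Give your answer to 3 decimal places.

Per-class precision (TP/(TP+FP)):
  A: TP=372, FP=27+43+24+32=126 → 372/498 = 0.7470
  B: TP=202, FP=11+55+25+24=115 → 202/317 = 0.6372
  C: TP=157, FP=14+26+34+24=98 → 157/255 = 0.6157
  D: TP=168, FP=8+17+45+16=86 → 168/254 = 0.6614
  E: TP=106, FP=11+20+34+29=94 → 106/200 = 0.5300
Lowest is class 'E' with precision = 0.530.

0.530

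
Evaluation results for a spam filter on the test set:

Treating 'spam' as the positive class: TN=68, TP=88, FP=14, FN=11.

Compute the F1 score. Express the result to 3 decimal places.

0.876

Precision = TP/(TP+FP) = 88/102 = 0.8627
Recall = TP/(TP+FN) = 88/99 = 0.8889
F1 = 2·TP/(2·TP+FP+FN) = 176/201 = 0.876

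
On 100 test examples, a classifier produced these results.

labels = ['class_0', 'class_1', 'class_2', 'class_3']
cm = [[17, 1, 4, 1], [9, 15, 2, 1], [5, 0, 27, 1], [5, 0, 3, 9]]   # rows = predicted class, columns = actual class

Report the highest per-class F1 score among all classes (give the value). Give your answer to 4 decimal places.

0.7826

Per-class F1 score (2·TP/(2·TP+FP+FN)):
  class_0: TP=17, FP=1+4+1=6, FN=9+5+5=19 → 34/59 = 0.57627
  class_1: TP=15, FP=9+2+1=12, FN=1+0+0=1 → 30/43 = 0.69767
  class_2: TP=27, FP=5+0+1=6, FN=4+2+3=9 → 54/69 = 0.78261
  class_3: TP=9, FP=5+0+3=8, FN=1+1+1=3 → 18/29 = 0.62069
Highest is class 'class_2' with F1 score = 0.7826.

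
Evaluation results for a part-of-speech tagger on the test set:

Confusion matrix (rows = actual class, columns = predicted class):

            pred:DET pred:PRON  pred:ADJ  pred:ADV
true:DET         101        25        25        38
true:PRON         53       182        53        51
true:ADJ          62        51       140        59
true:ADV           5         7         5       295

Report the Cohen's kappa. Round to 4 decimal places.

Observed agreement pₒ = trace/N = 718/1152 = 0.62326
Expected agreement pₑ = Σ (rowᵢ·colᵢ)/N² = (189·221 + 339·265 + 312·223 + 312·443)/1152² = 0.25574
κ = (pₒ − pₑ)/(1 − pₑ) = (0.62326 − 0.25574)/(1 − 0.25574) = 0.4938

0.4938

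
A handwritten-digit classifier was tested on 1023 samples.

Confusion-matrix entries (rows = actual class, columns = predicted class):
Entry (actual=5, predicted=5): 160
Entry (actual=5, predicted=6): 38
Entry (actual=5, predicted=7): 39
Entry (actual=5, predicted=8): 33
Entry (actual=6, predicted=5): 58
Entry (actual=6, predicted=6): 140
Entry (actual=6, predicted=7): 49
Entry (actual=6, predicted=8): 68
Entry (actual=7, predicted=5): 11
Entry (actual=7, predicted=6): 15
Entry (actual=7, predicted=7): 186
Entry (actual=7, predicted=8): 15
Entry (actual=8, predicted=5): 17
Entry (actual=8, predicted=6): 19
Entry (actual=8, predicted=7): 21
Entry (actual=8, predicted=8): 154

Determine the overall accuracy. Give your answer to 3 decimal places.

0.626

Accuracy = trace / total = (160+140+186+154=640) / 1023 = 640/1023 = 0.626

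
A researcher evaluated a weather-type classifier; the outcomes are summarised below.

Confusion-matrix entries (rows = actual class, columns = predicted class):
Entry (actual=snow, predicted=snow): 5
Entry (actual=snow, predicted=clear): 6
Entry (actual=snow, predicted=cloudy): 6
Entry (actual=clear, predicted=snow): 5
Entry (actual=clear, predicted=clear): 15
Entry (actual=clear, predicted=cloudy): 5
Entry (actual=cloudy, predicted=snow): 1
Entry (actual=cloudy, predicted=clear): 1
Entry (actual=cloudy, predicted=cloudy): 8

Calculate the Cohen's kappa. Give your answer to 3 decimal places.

Observed agreement pₒ = trace/N = 28/52 = 0.5385
Expected agreement pₑ = Σ (rowᵢ·colᵢ)/N² = (17·11 + 25·22 + 10·19)/52² = 0.3428
κ = (pₒ − pₑ)/(1 − pₑ) = (0.5385 − 0.3428)/(1 − 0.3428) = 0.298

0.298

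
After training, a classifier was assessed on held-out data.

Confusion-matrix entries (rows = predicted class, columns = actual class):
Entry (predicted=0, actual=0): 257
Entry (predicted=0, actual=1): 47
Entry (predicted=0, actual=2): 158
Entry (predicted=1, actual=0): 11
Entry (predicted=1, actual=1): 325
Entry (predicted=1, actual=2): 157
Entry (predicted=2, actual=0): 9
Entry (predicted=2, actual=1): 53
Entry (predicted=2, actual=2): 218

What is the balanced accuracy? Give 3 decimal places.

Balanced accuracy = mean of per-class recall.
  0: recall = 257/277 = 0.9278
  1: recall = 325/425 = 0.7647
  2: recall = 218/533 = 0.4090
Mean = (0.9278 + 0.7647 + 0.4090) / 3 = 0.701

0.701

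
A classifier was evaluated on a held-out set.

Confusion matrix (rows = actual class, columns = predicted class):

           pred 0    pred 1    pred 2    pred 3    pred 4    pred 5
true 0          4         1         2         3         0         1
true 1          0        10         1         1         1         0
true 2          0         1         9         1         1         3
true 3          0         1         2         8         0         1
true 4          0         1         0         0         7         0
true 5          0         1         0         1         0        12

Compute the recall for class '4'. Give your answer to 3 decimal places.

recall = TP/(TP+FN).
4: TP=7, FN=0+1+0+0+0=1 → 7/8 = 0.8750

0.875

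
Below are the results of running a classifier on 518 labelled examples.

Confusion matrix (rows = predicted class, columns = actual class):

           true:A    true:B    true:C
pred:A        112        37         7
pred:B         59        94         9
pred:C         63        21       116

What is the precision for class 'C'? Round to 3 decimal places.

0.580

Treat 'C' as positive and all other classes as negative.
precision = TP/(TP+FP).
C: TP=116, FP=63+21=84 → 116/200 = 0.5800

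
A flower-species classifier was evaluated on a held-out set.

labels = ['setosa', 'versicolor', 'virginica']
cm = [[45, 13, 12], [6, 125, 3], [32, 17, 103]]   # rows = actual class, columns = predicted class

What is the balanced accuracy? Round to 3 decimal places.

Balanced accuracy = mean of per-class recall.
  setosa: recall = 45/70 = 0.6429
  versicolor: recall = 125/134 = 0.9328
  virginica: recall = 103/152 = 0.6776
Mean = (0.6429 + 0.9328 + 0.6776) / 3 = 0.751

0.751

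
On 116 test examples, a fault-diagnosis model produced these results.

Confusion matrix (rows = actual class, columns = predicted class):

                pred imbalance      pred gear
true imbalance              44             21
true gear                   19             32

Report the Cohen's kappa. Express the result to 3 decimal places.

0.303

Observed agreement pₒ = trace/N = 76/116 = 0.6552
Expected agreement pₑ = Σ (rowᵢ·colᵢ)/N² = (65·63 + 51·53)/116² = 0.5052
κ = (pₒ − pₑ)/(1 − pₑ) = (0.6552 − 0.5052)/(1 − 0.5052) = 0.303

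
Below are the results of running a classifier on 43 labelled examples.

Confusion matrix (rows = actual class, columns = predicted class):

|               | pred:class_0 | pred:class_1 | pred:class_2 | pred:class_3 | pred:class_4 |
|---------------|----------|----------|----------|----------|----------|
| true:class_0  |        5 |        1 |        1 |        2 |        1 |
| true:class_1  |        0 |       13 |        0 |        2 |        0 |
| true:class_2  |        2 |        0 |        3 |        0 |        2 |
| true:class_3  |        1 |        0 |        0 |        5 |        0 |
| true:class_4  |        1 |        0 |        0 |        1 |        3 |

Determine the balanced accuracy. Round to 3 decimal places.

Balanced accuracy = mean of per-class recall.
  class_0: recall = 5/10 = 0.5000
  class_1: recall = 13/15 = 0.8667
  class_2: recall = 3/7 = 0.4286
  class_3: recall = 5/6 = 0.8333
  class_4: recall = 3/5 = 0.6000
Mean = (0.5000 + 0.8667 + 0.4286 + 0.8333 + 0.6000) / 5 = 0.646

0.646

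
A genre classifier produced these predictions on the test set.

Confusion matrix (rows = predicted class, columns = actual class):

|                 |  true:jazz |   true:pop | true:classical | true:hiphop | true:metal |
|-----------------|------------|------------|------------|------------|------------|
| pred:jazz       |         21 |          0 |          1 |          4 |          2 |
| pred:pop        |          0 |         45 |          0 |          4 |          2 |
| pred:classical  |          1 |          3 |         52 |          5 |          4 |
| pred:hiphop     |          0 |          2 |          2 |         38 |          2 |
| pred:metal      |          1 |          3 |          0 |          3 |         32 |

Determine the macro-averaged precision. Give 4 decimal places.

0.8233

Per-class precision (TP/(TP+FP)):
  jazz: TP=21, FP=0+1+4+2=7 → 21/28 = 0.75000
  pop: TP=45, FP=0+0+4+2=6 → 45/51 = 0.88235
  classical: TP=52, FP=1+3+5+4=13 → 52/65 = 0.80000
  hiphop: TP=38, FP=0+2+2+2=6 → 38/44 = 0.86364
  metal: TP=32, FP=1+3+0+3=7 → 32/39 = 0.82051
Macro-precision = mean = (0.75000 + 0.88235 + 0.80000 + 0.86364 + 0.82051) / 5 = 0.8233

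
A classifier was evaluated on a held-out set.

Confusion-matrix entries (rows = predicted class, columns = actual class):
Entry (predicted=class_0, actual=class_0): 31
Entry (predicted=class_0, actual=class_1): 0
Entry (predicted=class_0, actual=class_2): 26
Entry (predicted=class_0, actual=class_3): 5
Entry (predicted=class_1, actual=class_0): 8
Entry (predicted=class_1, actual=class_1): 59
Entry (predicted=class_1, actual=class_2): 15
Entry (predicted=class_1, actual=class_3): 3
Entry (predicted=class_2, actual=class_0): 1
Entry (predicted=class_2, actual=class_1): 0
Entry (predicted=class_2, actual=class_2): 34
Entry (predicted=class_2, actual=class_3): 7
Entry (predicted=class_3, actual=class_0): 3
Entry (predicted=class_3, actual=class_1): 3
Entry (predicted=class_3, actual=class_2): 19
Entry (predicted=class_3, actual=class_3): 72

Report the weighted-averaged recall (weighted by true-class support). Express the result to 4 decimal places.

0.6853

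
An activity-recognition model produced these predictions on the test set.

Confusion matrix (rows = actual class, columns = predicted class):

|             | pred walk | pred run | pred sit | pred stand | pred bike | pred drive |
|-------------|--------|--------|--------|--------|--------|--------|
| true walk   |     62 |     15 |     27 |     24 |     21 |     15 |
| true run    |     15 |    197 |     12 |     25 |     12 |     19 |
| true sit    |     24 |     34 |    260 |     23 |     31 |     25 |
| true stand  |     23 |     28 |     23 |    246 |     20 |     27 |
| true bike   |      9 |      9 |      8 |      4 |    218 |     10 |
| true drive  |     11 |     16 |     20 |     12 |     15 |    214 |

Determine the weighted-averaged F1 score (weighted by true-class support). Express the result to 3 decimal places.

0.680

Per-class F1 score (2·TP/(2·TP+FP+FN)):
  walk: TP=62, FP=15+24+23+9+11=82, FN=15+27+24+21+15=102 → 124/308 = 0.4026
  run: TP=197, FP=15+34+28+9+16=102, FN=15+12+25+12+19=83 → 394/579 = 0.6805
  sit: TP=260, FP=27+12+23+8+20=90, FN=24+34+23+31+25=137 → 520/747 = 0.6961
  stand: TP=246, FP=24+25+23+4+12=88, FN=23+28+23+20+27=121 → 492/701 = 0.7019
  bike: TP=218, FP=21+12+31+20+15=99, FN=9+9+8+4+10=40 → 436/575 = 0.7583
  drive: TP=214, FP=15+19+25+27+10=96, FN=11+16+20+12+15=74 → 428/598 = 0.7157
Weighted-F1 score = Σ (supportᵢ/N)·F1 scoreᵢ with N=1754: (164/1754)·0.4026 + (280/1754)·0.6805 + (397/1754)·0.6961 + (367/1754)·0.7019 + (258/1754)·0.7583 + (288/1754)·0.7157 = 0.680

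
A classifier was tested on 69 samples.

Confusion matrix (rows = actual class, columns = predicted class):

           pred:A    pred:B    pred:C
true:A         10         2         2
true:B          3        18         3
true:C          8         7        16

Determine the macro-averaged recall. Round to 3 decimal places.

0.660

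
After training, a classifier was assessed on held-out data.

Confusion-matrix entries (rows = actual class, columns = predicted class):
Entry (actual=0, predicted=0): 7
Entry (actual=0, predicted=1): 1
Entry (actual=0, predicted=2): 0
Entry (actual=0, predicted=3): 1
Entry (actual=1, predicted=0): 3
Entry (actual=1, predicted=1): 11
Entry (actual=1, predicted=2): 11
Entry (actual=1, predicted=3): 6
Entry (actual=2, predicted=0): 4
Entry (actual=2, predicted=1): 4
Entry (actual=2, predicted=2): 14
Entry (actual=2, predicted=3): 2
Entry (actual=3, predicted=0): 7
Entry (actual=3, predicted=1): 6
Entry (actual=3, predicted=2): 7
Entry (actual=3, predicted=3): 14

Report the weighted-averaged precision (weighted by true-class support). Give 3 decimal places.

Per-class precision (TP/(TP+FP)):
  0: TP=7, FP=3+4+7=14 → 7/21 = 0.3333
  1: TP=11, FP=1+4+6=11 → 11/22 = 0.5000
  2: TP=14, FP=0+11+7=18 → 14/32 = 0.4375
  3: TP=14, FP=1+6+2=9 → 14/23 = 0.6087
Weighted-precision = Σ (supportᵢ/N)·precisionᵢ with N=98: (9/98)·0.3333 + (31/98)·0.5000 + (24/98)·0.4375 + (34/98)·0.6087 = 0.507

0.507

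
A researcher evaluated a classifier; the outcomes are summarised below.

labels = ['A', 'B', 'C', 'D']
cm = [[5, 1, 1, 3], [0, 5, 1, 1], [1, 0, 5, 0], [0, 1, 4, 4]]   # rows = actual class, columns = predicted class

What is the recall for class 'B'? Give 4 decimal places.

recall = TP/(TP+FN).
B: TP=5, FN=0+1+1=2 → 5/7 = 0.71429

0.7143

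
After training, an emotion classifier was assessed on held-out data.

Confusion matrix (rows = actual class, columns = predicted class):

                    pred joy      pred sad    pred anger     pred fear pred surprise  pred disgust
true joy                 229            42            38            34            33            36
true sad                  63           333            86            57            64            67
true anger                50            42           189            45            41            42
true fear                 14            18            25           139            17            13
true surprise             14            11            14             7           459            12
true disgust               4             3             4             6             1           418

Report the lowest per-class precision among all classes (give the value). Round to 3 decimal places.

0.483

Per-class precision (TP/(TP+FP)):
  joy: TP=229, FP=63+50+14+14+4=145 → 229/374 = 0.6123
  sad: TP=333, FP=42+42+18+11+3=116 → 333/449 = 0.7416
  anger: TP=189, FP=38+86+25+14+4=167 → 189/356 = 0.5309
  fear: TP=139, FP=34+57+45+7+6=149 → 139/288 = 0.4826
  surprise: TP=459, FP=33+64+41+17+1=156 → 459/615 = 0.7463
  disgust: TP=418, FP=36+67+42+13+12=170 → 418/588 = 0.7109
Lowest is class 'fear' with precision = 0.483.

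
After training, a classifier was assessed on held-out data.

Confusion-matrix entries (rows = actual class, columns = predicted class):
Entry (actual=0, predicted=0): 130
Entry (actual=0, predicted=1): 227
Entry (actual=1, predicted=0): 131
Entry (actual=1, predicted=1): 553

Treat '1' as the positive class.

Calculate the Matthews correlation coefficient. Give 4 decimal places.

0.1891

MCC = (TP·TN − FP·FN) / √((TP+FP)(TP+FN)(TN+FP)(TN+FN))
Numerator = 553·130 − 227·131 = 42153
Denominator = √(780·684·357·261) = √49711793040 = 222961.4160
MCC = 42153 / 222961.4160 = 0.1891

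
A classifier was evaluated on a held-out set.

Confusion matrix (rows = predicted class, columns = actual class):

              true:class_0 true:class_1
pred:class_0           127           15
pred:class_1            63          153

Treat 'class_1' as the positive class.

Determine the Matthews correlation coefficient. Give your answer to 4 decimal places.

0.5908

MCC = (TP·TN − FP·FN) / √((TP+FP)(TP+FN)(TN+FP)(TN+FN))
Numerator = 153·127 − 63·15 = 18486
Denominator = √(216·168·190·142) = √979050240 = 31289.7785
MCC = 18486 / 31289.7785 = 0.5908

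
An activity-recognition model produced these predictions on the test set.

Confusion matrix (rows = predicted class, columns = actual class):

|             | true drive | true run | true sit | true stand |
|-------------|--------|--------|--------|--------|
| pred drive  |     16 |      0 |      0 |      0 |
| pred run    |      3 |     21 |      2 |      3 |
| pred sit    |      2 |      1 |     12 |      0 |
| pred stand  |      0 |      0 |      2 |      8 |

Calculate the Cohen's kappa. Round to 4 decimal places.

0.7455

Observed agreement pₒ = trace/N = 57/70 = 0.81429
Expected agreement pₑ = Σ (rowᵢ·colᵢ)/N² = (21·16 + 22·29 + 16·15 + 11·10)/70² = 0.27020
κ = (pₒ − pₑ)/(1 − pₑ) = (0.81429 − 0.27020)/(1 − 0.27020) = 0.7455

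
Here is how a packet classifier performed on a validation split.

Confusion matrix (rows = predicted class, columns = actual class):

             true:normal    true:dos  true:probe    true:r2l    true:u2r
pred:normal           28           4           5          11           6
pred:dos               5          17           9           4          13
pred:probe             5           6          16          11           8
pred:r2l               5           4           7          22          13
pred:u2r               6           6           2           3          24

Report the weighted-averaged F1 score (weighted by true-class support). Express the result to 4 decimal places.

Per-class F1 score (2·TP/(2·TP+FP+FN)):
  normal: TP=28, FP=4+5+11+6=26, FN=5+5+5+6=21 → 56/103 = 0.54369
  dos: TP=17, FP=5+9+4+13=31, FN=4+6+4+6=20 → 34/85 = 0.40000
  probe: TP=16, FP=5+6+11+8=30, FN=5+9+7+2=23 → 32/85 = 0.37647
  r2l: TP=22, FP=5+4+7+13=29, FN=11+4+11+3=29 → 44/102 = 0.43137
  u2r: TP=24, FP=6+6+2+3=17, FN=6+13+8+13=40 → 48/105 = 0.45714
Weighted-F1 score = Σ (supportᵢ/N)·F1 scoreᵢ with N=240: (49/240)·0.54369 + (37/240)·0.40000 + (39/240)·0.37647 + (51/240)·0.43137 + (64/240)·0.45714 = 0.4474

0.4474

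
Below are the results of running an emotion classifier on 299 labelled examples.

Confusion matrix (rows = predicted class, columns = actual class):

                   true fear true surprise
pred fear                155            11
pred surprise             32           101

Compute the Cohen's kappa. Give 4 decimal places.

0.7042

Observed agreement pₒ = trace/N = 256/299 = 0.85619
Expected agreement pₑ = Σ (rowᵢ·colᵢ)/N² = (187·166 + 112·133)/299² = 0.51384
κ = (pₒ − pₑ)/(1 − pₑ) = (0.85619 − 0.51384)/(1 − 0.51384) = 0.7042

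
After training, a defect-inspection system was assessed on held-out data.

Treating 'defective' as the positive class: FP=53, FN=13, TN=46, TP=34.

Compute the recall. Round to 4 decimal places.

Recall = TP/(TP+FN) = 34/(34+13) = 34/47 = 0.7234

0.7234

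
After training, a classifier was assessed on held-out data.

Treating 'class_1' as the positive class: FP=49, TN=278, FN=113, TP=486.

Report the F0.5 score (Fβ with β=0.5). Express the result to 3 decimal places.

Fβ = (1+β²)·TP / ((1+β²)·TP + β²·FN + FP), with β²=1/4
= 1.25·486 / (1.25·486 + 0.25·113 + 49) = 0.887

0.887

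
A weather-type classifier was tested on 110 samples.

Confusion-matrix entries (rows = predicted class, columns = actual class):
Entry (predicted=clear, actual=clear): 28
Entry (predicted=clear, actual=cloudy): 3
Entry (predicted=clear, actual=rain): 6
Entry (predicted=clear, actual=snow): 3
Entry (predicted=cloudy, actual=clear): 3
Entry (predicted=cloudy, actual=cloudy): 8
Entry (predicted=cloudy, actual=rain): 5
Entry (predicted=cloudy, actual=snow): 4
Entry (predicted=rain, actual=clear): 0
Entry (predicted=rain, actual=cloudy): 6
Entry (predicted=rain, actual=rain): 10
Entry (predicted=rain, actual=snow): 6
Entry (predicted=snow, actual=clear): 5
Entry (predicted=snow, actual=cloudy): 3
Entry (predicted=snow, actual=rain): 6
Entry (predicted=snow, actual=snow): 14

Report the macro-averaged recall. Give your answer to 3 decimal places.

Per-class recall (TP/(TP+FN)):
  clear: TP=28, FN=3+0+5=8 → 28/36 = 0.7778
  cloudy: TP=8, FN=3+6+3=12 → 8/20 = 0.4000
  rain: TP=10, FN=6+5+6=17 → 10/27 = 0.3704
  snow: TP=14, FN=3+4+6=13 → 14/27 = 0.5185
Macro-recall = mean = (0.7778 + 0.4000 + 0.3704 + 0.5185) / 4 = 0.517

0.517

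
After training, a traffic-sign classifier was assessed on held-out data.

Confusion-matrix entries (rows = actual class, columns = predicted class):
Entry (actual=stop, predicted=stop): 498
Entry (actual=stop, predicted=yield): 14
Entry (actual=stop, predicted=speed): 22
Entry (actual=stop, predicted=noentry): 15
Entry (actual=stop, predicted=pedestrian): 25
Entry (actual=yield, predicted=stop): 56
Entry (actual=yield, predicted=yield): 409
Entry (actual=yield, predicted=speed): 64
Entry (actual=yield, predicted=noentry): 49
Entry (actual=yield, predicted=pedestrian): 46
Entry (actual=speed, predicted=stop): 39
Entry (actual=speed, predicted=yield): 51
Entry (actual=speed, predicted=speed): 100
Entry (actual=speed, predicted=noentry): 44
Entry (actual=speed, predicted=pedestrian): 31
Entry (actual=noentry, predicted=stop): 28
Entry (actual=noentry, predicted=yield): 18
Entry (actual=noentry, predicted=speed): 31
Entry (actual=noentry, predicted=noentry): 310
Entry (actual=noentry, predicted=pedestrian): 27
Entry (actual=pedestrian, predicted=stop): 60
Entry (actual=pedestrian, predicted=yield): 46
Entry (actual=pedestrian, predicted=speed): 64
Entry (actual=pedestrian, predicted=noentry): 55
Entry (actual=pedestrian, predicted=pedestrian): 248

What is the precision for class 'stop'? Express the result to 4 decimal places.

Treat 'stop' as positive and all other classes as negative.
precision = TP/(TP+FP).
stop: TP=498, FP=56+39+28+60=183 → 498/681 = 0.73128

0.7313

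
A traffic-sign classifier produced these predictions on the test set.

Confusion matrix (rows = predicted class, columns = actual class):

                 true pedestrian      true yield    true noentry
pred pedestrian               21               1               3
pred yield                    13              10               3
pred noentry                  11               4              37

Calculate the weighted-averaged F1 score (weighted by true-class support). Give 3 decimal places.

Per-class F1 score (2·TP/(2·TP+FP+FN)):
  pedestrian: TP=21, FP=1+3=4, FN=13+11=24 → 42/70 = 0.6000
  yield: TP=10, FP=13+3=16, FN=1+4=5 → 20/41 = 0.4878
  noentry: TP=37, FP=11+4=15, FN=3+3=6 → 74/95 = 0.7789
Weighted-F1 score = Σ (supportᵢ/N)·F1 scoreᵢ with N=103: (45/103)·0.6000 + (15/103)·0.4878 + (43/103)·0.7789 = 0.658

0.658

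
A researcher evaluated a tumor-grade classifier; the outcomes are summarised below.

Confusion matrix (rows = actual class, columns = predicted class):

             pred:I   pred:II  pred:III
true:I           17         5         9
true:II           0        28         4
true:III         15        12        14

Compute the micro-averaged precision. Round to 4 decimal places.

Micro-averaging pools counts across classes: ΣTP=59, ΣFP=45, ΣFN=45.
Micro-precision = TP/(TP+FP) on pooled counts = 0.5673 (equals overall accuracy in single-label multiclass).

0.5673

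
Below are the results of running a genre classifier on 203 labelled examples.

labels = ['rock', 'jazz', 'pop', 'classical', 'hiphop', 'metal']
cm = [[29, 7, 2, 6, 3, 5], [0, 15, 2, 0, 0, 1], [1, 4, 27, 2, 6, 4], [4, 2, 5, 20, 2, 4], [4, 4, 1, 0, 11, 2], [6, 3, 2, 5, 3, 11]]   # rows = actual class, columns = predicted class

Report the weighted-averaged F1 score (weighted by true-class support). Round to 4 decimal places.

Per-class F1 score (2·TP/(2·TP+FP+FN)):
  rock: TP=29, FP=0+1+4+4+6=15, FN=7+2+6+3+5=23 → 58/96 = 0.60417
  jazz: TP=15, FP=7+4+2+4+3=20, FN=0+2+0+0+1=3 → 30/53 = 0.56604
  pop: TP=27, FP=2+2+5+1+2=12, FN=1+4+2+6+4=17 → 54/83 = 0.65060
  classical: TP=20, FP=6+0+2+0+5=13, FN=4+2+5+2+4=17 → 40/70 = 0.57143
  hiphop: TP=11, FP=3+0+6+2+3=14, FN=4+4+1+0+2=11 → 22/47 = 0.46809
  metal: TP=11, FP=5+1+4+4+2=16, FN=6+3+2+5+3=19 → 22/57 = 0.38596
Weighted-F1 score = Σ (supportᵢ/N)·F1 scoreᵢ with N=203: (52/203)·0.60417 + (18/203)·0.56604 + (44/203)·0.65060 + (37/203)·0.57143 + (22/203)·0.46809 + (30/203)·0.38596 = 0.5579

0.5579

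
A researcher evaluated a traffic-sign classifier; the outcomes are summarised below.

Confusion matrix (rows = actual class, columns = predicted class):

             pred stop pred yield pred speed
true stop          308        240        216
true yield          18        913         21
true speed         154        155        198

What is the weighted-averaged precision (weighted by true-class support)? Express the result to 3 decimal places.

0.623

Per-class precision (TP/(TP+FP)):
  stop: TP=308, FP=18+154=172 → 308/480 = 0.6417
  yield: TP=913, FP=240+155=395 → 913/1308 = 0.6980
  speed: TP=198, FP=216+21=237 → 198/435 = 0.4552
Weighted-precision = Σ (supportᵢ/N)·precisionᵢ with N=2223: (764/2223)·0.6417 + (952/2223)·0.6980 + (507/2223)·0.4552 = 0.623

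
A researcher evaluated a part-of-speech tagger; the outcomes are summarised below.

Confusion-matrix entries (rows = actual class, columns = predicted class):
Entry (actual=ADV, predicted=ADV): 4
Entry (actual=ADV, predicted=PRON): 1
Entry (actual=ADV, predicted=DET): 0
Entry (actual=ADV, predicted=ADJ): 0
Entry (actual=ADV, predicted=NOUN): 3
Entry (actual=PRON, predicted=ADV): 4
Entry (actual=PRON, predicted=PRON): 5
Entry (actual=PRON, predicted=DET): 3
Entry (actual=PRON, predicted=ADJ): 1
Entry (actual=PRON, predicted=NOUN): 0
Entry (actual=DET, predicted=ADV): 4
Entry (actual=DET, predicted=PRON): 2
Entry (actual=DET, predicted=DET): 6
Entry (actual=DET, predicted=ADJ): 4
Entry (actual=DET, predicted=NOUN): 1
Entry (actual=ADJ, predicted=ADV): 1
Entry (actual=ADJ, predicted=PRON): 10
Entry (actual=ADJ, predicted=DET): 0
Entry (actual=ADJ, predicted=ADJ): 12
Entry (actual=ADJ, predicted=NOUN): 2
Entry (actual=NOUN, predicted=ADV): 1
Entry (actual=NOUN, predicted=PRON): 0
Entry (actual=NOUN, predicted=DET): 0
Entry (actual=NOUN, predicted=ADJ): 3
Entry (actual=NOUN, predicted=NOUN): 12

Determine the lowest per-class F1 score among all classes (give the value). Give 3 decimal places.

0.323

Per-class F1 score (2·TP/(2·TP+FP+FN)):
  ADV: TP=4, FP=4+4+1+1=10, FN=1+0+0+3=4 → 8/22 = 0.3636
  PRON: TP=5, FP=1+2+10+0=13, FN=4+3+1+0=8 → 10/31 = 0.3226
  DET: TP=6, FP=0+3+0+0=3, FN=4+2+4+1=11 → 12/26 = 0.4615
  ADJ: TP=12, FP=0+1+4+3=8, FN=1+10+0+2=13 → 24/45 = 0.5333
  NOUN: TP=12, FP=3+0+1+2=6, FN=1+0+0+3=4 → 24/34 = 0.7059
Lowest is class 'PRON' with F1 score = 0.323.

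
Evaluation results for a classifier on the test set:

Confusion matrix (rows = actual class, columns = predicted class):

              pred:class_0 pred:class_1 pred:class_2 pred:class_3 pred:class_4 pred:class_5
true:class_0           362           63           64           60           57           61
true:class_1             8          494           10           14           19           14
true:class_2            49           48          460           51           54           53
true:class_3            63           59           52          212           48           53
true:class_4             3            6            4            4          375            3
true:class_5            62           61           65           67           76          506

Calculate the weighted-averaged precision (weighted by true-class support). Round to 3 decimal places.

0.662

Per-class precision (TP/(TP+FP)):
  class_0: TP=362, FP=8+49+63+3+62=185 → 362/547 = 0.6618
  class_1: TP=494, FP=63+48+59+6+61=237 → 494/731 = 0.6758
  class_2: TP=460, FP=64+10+52+4+65=195 → 460/655 = 0.7023
  class_3: TP=212, FP=60+14+51+4+67=196 → 212/408 = 0.5196
  class_4: TP=375, FP=57+19+54+48+76=254 → 375/629 = 0.5962
  class_5: TP=506, FP=61+14+53+53+3=184 → 506/690 = 0.7333
Weighted-precision = Σ (supportᵢ/N)·precisionᵢ with N=3660: (667/3660)·0.6618 + (559/3660)·0.6758 + (715/3660)·0.7023 + (487/3660)·0.5196 + (395/3660)·0.5962 + (837/3660)·0.7333 = 0.662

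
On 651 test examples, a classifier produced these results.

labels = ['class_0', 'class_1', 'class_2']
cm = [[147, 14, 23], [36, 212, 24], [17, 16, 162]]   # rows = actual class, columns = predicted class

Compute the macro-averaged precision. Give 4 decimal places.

0.7954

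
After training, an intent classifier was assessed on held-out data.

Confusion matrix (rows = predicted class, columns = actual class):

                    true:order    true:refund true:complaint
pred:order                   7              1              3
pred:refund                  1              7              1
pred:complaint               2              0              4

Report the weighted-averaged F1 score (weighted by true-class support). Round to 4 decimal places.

0.6856

Per-class F1 score (2·TP/(2·TP+FP+FN)):
  order: TP=7, FP=1+3=4, FN=1+2=3 → 14/21 = 0.66667
  refund: TP=7, FP=1+1=2, FN=1+0=1 → 14/17 = 0.82353
  complaint: TP=4, FP=2+0=2, FN=3+1=4 → 8/14 = 0.57143
Weighted-F1 score = Σ (supportᵢ/N)·F1 scoreᵢ with N=26: (10/26)·0.66667 + (8/26)·0.82353 + (8/26)·0.57143 = 0.6856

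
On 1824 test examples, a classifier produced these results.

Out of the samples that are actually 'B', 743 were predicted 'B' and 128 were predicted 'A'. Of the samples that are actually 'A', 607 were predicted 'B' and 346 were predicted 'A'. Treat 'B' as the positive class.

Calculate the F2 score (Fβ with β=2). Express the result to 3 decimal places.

0.769

Fβ = (1+β²)·TP / ((1+β²)·TP + β²·FN + FP), with β²=4
= 5·743 / (5·743 + 4·128 + 607) = 0.769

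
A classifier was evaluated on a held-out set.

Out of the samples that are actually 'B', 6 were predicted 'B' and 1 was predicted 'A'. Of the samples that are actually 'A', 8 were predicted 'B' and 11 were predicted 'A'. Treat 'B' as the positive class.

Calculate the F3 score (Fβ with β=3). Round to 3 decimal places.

Fβ = (1+β²)·TP / ((1+β²)·TP + β²·FN + FP), with β²=9
= 10·6 / (10·6 + 9·1 + 8) = 0.779

0.779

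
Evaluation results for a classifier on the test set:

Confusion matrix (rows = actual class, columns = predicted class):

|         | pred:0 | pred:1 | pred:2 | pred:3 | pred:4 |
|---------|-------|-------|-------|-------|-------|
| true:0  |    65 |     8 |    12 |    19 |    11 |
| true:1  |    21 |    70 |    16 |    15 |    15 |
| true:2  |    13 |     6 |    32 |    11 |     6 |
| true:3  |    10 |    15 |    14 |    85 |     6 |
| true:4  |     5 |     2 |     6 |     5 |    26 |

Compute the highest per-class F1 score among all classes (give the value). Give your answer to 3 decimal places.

Per-class F1 score (2·TP/(2·TP+FP+FN)):
  0: TP=65, FP=21+13+10+5=49, FN=8+12+19+11=50 → 130/229 = 0.5677
  1: TP=70, FP=8+6+15+2=31, FN=21+16+15+15=67 → 140/238 = 0.5882
  2: TP=32, FP=12+16+14+6=48, FN=13+6+11+6=36 → 64/148 = 0.4324
  3: TP=85, FP=19+15+11+5=50, FN=10+15+14+6=45 → 170/265 = 0.6415
  4: TP=26, FP=11+15+6+6=38, FN=5+2+6+5=18 → 52/108 = 0.4815
Highest is class '3' with F1 score = 0.642.

0.642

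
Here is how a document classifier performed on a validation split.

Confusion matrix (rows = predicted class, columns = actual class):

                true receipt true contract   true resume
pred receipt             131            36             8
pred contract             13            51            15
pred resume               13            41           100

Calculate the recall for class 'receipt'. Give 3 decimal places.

recall = TP/(TP+FN).
receipt: TP=131, FN=13+13=26 → 131/157 = 0.8344

0.834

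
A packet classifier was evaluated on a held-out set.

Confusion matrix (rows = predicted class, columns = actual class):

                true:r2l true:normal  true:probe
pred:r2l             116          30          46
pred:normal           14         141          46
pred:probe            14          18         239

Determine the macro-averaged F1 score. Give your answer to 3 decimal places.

0.736

Per-class F1 score (2·TP/(2·TP+FP+FN)):
  r2l: TP=116, FP=30+46=76, FN=14+14=28 → 232/336 = 0.6905
  normal: TP=141, FP=14+46=60, FN=30+18=48 → 282/390 = 0.7231
  probe: TP=239, FP=14+18=32, FN=46+46=92 → 478/602 = 0.7940
Macro-F1 score = mean = (0.6905 + 0.7231 + 0.7940) / 3 = 0.736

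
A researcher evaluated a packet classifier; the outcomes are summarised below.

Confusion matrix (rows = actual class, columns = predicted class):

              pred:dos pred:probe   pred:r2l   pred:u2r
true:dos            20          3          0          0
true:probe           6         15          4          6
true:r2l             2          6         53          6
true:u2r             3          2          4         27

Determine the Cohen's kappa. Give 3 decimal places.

0.626

Observed agreement pₒ = trace/N = 115/157 = 0.7325
Expected agreement pₑ = Σ (rowᵢ·colᵢ)/N² = (23·31 + 31·26 + 67·61 + 36·39)/157² = 0.2844
κ = (pₒ − pₑ)/(1 − pₑ) = (0.7325 − 0.2844)/(1 − 0.2844) = 0.626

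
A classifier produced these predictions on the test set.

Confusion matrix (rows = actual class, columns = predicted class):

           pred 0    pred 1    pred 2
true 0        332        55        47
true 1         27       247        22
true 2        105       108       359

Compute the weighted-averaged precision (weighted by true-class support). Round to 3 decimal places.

0.744

Per-class precision (TP/(TP+FP)):
  0: TP=332, FP=27+105=132 → 332/464 = 0.7155
  1: TP=247, FP=55+108=163 → 247/410 = 0.6024
  2: TP=359, FP=47+22=69 → 359/428 = 0.8388
Weighted-precision = Σ (supportᵢ/N)·precisionᵢ with N=1302: (434/1302)·0.7155 + (296/1302)·0.6024 + (572/1302)·0.8388 = 0.744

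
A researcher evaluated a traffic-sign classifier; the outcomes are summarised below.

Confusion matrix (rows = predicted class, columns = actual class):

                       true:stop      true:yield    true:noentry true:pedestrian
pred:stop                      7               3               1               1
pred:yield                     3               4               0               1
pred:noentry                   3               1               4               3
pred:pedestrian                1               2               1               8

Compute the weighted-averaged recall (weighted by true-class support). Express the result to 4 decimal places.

0.5349

Per-class recall (TP/(TP+FN)):
  stop: TP=7, FN=3+3+1=7 → 7/14 = 0.50000
  yield: TP=4, FN=3+1+2=6 → 4/10 = 0.40000
  noentry: TP=4, FN=1+0+1=2 → 4/6 = 0.66667
  pedestrian: TP=8, FN=1+1+3=5 → 8/13 = 0.61538
Weighted-recall = Σ (supportᵢ/N)·recallᵢ with N=43: (14/43)·0.50000 + (10/43)·0.40000 + (6/43)·0.66667 + (13/43)·0.61538 = 0.5349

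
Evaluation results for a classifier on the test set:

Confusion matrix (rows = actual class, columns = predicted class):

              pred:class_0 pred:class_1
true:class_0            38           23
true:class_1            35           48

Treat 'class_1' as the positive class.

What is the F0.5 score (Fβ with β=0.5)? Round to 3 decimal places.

Fβ = (1+β²)·TP / ((1+β²)·TP + β²·FN + FP), with β²=1/4
= 1.25·48 / (1.25·48 + 0.25·35 + 23) = 0.654

0.654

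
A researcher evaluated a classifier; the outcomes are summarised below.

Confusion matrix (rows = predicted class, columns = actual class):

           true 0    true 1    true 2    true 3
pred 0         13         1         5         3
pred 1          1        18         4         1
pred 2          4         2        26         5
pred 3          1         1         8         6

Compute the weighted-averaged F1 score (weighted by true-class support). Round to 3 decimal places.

0.637

Per-class F1 score (2·TP/(2·TP+FP+FN)):
  0: TP=13, FP=1+5+3=9, FN=1+4+1=6 → 26/41 = 0.6341
  1: TP=18, FP=1+4+1=6, FN=1+2+1=4 → 36/46 = 0.7826
  2: TP=26, FP=4+2+5=11, FN=5+4+8=17 → 52/80 = 0.6500
  3: TP=6, FP=1+1+8=10, FN=3+1+5=9 → 12/31 = 0.3871
Weighted-F1 score = Σ (supportᵢ/N)·F1 scoreᵢ with N=99: (19/99)·0.6341 + (22/99)·0.7826 + (43/99)·0.6500 + (15/99)·0.3871 = 0.637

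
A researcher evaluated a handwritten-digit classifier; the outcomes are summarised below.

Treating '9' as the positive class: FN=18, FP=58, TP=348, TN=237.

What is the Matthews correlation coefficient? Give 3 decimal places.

0.770

MCC = (TP·TN − FP·FN) / √((TP+FP)(TP+FN)(TN+FP)(TN+FN))
Numerator = 348·237 − 58·18 = 81432
Denominator = √(406·366·295·255) = √11178134100 = 105726.6953
MCC = 81432 / 105726.6953 = 0.770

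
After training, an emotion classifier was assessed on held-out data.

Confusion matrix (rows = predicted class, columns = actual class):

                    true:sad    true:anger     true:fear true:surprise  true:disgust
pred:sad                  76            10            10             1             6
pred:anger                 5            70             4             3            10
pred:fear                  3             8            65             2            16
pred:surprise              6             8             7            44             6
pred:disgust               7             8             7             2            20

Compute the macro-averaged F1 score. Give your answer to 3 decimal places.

0.655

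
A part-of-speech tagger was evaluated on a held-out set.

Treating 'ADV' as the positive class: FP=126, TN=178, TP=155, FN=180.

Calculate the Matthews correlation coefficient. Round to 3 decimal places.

MCC = (TP·TN − FP·FN) / √((TP+FP)(TP+FN)(TN+FP)(TN+FN))
Numerator = 155·178 − 126·180 = 4910
Denominator = √(281·335·304·358) = √10244900320 = 101217.0950
MCC = 4910 / 101217.0950 = 0.049

0.049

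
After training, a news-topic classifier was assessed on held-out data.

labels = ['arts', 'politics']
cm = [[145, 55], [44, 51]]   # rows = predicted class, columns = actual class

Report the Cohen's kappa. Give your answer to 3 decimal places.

0.254

Observed agreement pₒ = trace/N = 196/295 = 0.6644
Expected agreement pₑ = Σ (rowᵢ·colᵢ)/N² = (189·200 + 106·95)/295² = 0.5501
κ = (pₒ − pₑ)/(1 − pₑ) = (0.6644 − 0.5501)/(1 − 0.5501) = 0.254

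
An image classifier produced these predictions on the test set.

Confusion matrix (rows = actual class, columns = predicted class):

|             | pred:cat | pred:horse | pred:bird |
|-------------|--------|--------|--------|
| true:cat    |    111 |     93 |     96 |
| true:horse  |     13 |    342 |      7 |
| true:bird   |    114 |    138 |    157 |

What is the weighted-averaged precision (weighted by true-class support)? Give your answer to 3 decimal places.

0.563

Per-class precision (TP/(TP+FP)):
  cat: TP=111, FP=13+114=127 → 111/238 = 0.4664
  horse: TP=342, FP=93+138=231 → 342/573 = 0.5969
  bird: TP=157, FP=96+7=103 → 157/260 = 0.6038
Weighted-precision = Σ (supportᵢ/N)·precisionᵢ with N=1071: (300/1071)·0.4664 + (362/1071)·0.5969 + (409/1071)·0.6038 = 0.563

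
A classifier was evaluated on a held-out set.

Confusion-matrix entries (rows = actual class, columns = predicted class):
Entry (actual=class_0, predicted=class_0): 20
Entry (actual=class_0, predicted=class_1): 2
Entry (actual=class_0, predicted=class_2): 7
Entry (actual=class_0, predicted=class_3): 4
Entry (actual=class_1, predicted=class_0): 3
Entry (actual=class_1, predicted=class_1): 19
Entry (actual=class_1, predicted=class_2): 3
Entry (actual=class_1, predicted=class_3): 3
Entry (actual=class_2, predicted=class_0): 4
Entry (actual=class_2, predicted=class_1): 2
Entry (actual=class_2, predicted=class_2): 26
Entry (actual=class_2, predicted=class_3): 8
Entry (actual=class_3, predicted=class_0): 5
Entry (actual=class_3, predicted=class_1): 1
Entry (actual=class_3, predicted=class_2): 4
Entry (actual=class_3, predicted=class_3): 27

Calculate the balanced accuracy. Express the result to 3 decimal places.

0.666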